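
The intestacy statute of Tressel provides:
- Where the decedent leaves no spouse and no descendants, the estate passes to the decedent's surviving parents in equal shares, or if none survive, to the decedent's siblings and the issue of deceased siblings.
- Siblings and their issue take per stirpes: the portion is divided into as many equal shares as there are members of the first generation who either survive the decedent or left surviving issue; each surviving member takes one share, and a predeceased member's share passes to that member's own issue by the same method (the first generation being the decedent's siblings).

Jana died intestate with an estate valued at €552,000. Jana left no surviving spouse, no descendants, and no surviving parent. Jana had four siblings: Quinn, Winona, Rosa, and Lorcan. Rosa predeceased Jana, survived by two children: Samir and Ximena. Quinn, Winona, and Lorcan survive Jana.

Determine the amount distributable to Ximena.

Ximena receives €69,000.

The entire €552,000 passes to the siblings and their issue.
That amount (€552,000) is divided into 4 shares of €138,000: Quinn, Winona, and Lorcan each take €138,000; Rosa's €138,000 share passes to Rosa's issue.
Rosa's share (€138,000) is divided into 2 shares of €69,000: Samir and Ximena each take €69,000.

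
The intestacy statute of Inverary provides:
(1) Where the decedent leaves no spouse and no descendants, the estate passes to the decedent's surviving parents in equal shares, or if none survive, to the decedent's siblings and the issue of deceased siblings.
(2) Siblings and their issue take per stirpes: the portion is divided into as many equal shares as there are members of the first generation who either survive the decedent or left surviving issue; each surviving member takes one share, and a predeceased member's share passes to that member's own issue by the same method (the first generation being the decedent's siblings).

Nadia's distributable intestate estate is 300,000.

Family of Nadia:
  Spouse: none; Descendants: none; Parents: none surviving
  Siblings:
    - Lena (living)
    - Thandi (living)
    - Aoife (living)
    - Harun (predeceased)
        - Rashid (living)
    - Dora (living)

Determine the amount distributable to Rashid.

Rashid receives 60,000.

The entire 300,000 passes to the siblings and their issue.
That amount (300,000) is divided into 5 shares of 60,000: Lena, Thandi, Aoife, and Dora each take 60,000; Harun's 60,000 share passes to Harun's issue.
Harun's share (60,000) passes entirely to Rashid.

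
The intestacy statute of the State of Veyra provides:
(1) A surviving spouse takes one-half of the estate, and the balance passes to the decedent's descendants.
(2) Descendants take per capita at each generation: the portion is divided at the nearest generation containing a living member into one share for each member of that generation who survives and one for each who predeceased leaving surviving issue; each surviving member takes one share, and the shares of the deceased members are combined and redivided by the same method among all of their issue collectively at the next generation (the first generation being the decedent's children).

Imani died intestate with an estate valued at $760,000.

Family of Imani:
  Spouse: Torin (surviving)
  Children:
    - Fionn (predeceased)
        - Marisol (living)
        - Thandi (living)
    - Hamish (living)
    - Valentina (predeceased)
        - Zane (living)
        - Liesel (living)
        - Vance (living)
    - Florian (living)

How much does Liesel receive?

Liesel receives $38,000.

Torin takes one-half of $760,000 = $380,000. The remaining $380,000 passes to the descendants.
The descendants' portion ($380,000) is divided at the children's generation into 4 shares of $95,000. Hamish and Florian each take $95,000. The 2 shares of the deceased (Fionn and Valentina) are combined into a pool of $190,000.
That pool ($190,000) is divided at the grandchildren's generation equally among Marisol, Thandi, Zane, Liesel, and Vance: $38,000 each.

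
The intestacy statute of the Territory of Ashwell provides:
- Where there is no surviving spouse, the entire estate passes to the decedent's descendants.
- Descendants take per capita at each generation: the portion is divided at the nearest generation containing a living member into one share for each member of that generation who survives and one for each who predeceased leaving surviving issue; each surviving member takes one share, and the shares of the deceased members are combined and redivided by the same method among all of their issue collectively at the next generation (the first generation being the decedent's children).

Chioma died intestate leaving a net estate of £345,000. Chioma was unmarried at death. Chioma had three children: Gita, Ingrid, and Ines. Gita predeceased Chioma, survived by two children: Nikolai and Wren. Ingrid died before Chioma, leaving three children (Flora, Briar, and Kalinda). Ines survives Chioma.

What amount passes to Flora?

The entire £345,000 passes to the descendants.
That amount (£345,000) is divided at the children's generation into 3 shares of £115,000. Ines takes £115,000. The 2 shares of the deceased (Gita and Ingrid) are combined into a pool of £230,000.
That pool (£230,000) is divided at the grandchildren's generation equally among Nikolai, Wren, Flora, Briar, and Kalinda: £46,000 each.

Flora receives £46,000.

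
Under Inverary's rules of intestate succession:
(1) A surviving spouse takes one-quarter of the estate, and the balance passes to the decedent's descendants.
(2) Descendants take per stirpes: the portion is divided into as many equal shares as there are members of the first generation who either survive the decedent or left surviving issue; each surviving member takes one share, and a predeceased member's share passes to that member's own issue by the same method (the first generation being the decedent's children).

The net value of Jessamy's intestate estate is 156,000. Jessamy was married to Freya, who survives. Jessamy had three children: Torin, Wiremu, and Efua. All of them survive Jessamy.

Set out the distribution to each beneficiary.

Freya: 39,000; Torin: 39,000; Wiremu: 39,000; Efua: 39,000

Freya takes one-quarter of 156,000 = 39,000. The remaining 117,000 passes to the descendants.
The descendants' portion (117,000) is divided into 3 shares of 39,000: Torin, Wiremu, and Efua each take 39,000.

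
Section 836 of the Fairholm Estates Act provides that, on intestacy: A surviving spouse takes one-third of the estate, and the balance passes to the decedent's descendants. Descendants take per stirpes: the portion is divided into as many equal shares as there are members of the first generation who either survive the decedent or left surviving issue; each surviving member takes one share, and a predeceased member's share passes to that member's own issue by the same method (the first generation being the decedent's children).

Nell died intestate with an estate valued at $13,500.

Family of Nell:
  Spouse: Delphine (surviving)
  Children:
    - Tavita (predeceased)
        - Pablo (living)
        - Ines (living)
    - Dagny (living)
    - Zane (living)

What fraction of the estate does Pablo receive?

Pablo receives 1/9 of the estate.

Delphine takes one-third of $13,500 = $4,500. The remaining $9,000 passes to the descendants.
The descendants' portion ($9,000) is divided into 3 shares of $3,000: Dagny and Zane each take $3,000; Tavita's $3,000 share passes to Tavita's issue.
Tavita's share ($3,000) is divided into 2 shares of $1,500: Pablo and Ines each take $1,500.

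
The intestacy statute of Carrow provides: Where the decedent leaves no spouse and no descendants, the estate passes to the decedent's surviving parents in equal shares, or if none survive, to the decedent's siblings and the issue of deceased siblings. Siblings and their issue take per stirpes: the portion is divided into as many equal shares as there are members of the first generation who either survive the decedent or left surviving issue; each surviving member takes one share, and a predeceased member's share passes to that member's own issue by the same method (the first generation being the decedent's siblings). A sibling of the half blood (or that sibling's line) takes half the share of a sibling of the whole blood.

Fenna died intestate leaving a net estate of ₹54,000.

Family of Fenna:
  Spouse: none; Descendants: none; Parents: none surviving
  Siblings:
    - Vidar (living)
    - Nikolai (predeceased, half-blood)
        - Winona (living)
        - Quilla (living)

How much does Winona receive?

Winona receives ₹9,000.

The entire ₹54,000 passes to the siblings and their issue.
Counting each half-blood sibling's line as half a unit, there are 3/2 units in ₹54,000, so one unit is ₹36,000. Whole-blood lines (Vidar) take ₹36,000 each; half-blood lines (Nikolai) take ₹18,000 each.
Nikolai's share (₹18,000) is divided into 2 shares of ₹9,000: Winona and Quilla each take ₹9,000.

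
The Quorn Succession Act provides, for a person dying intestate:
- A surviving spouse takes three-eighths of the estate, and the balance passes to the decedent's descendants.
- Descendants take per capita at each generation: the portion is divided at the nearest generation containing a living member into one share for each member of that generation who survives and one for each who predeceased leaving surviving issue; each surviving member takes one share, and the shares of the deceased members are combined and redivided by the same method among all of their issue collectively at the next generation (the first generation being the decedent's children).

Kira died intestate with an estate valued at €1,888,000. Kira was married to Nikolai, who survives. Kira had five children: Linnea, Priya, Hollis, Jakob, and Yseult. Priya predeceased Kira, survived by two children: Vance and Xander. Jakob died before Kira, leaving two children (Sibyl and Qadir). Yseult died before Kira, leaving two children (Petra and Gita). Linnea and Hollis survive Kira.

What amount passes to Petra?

Petra receives €118,000.

Nikolai takes three-eighths of €1,888,000 = €708,000. The remaining €1,180,000 passes to the descendants.
The descendants' portion (€1,180,000) is divided at the children's generation into 5 shares of €236,000. Linnea and Hollis each take €236,000. The 3 shares of the deceased (Priya, Jakob, and Yseult) are combined into a pool of €708,000.
That pool (€708,000) is divided at the grandchildren's generation equally among Vance, Xander, Sibyl, Qadir, Petra, and Gita: €118,000 each.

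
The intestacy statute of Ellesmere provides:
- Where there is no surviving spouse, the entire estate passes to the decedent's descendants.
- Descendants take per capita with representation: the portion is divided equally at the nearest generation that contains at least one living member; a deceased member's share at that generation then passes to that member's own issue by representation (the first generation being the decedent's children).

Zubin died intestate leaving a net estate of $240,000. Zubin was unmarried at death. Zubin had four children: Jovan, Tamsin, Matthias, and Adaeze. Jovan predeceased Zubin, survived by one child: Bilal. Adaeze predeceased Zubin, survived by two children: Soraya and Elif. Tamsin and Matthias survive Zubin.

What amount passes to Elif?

Elif receives $30,000.

The entire $240,000 passes to the descendants.
That amount ($240,000) is divided into 4 shares of $60,000: Tamsin and Matthias each take $60,000; Jovan's $60,000 share passes to Jovan's issue; Adaeze's $60,000 share passes to Adaeze's issue.
Jovan's share ($60,000) passes entirely to Bilal.
Adaeze's share ($60,000) is divided into 2 shares of $30,000: Soraya and Elif each take $30,000.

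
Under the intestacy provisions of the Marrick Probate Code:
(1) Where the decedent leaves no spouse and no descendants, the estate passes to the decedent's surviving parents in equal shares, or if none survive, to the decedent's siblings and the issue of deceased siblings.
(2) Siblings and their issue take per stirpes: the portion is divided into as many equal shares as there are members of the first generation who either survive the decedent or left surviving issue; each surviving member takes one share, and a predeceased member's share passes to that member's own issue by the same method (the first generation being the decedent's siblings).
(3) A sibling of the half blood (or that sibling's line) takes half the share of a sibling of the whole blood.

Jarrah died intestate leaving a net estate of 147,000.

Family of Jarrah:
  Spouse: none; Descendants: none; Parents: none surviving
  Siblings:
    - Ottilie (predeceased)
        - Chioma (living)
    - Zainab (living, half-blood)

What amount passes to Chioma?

The entire 147,000 passes to the siblings and their issue.
Counting each half-blood sibling's line as half a unit, there are 3/2 units in 147,000, so one unit is 98,000. Whole-blood lines (Ottilie) take 98,000 each; half-blood lines (Zainab) take 49,000 each.
Ottilie's share (98,000) passes entirely to Chioma.

Chioma receives 98,000.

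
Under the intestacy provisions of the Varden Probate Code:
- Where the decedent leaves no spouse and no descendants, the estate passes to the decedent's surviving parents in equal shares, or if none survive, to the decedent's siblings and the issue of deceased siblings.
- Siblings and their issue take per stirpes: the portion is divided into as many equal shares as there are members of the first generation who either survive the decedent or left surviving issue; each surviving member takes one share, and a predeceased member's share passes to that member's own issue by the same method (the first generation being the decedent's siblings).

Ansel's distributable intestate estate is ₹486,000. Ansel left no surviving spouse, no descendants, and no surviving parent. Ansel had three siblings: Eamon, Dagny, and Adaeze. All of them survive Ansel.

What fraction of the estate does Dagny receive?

Dagny receives 1/3 of the estate.

The entire ₹486,000 passes to the siblings and their issue.
That amount (₹486,000) is divided into 3 shares of ₹162,000: Eamon, Dagny, and Adaeze each take ₹162,000.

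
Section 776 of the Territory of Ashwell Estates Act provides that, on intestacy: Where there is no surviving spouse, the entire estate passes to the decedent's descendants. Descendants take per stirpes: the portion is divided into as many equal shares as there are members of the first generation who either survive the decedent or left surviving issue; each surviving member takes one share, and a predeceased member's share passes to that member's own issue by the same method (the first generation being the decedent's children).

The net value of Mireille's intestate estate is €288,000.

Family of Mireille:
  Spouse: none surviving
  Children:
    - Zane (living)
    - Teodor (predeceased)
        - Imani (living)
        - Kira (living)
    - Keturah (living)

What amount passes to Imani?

The entire €288,000 passes to the descendants.
That amount (€288,000) is divided into 3 shares of €96,000: Zane and Keturah each take €96,000; Teodor's €96,000 share passes to Teodor's issue.
Teodor's share (€96,000) is divided into 2 shares of €48,000: Imani and Kira each take €48,000.

Imani receives €48,000.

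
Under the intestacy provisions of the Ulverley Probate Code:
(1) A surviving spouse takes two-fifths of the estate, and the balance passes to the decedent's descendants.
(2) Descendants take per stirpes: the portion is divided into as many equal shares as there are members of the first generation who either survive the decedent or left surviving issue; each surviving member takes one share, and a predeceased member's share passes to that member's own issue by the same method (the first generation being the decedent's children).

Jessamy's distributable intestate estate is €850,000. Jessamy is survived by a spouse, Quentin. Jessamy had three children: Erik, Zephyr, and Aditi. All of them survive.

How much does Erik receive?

Erik receives €170,000.

Quentin takes two-fifths of €850,000 = €340,000. The remaining €510,000 passes to the descendants.
The descendants' portion (€510,000) is divided into 3 shares of €170,000: Erik, Zephyr, and Aditi each take €170,000.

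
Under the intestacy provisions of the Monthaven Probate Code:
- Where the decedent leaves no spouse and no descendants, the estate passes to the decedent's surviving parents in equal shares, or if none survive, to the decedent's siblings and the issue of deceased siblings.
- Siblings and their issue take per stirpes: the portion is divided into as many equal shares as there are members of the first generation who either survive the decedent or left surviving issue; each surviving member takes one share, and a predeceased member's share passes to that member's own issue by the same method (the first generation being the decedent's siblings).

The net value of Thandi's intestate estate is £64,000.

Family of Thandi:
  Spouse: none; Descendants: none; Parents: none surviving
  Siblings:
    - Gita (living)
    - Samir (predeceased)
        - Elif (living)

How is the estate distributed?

Gita: £32,000; Elif: £32,000

The entire £64,000 passes to the siblings and their issue.
That amount (£64,000) is divided into 2 shares of £32,000: Gita takes £32,000; Samir's £32,000 share passes to Samir's issue.
Samir's share (£32,000) passes entirely to Elif.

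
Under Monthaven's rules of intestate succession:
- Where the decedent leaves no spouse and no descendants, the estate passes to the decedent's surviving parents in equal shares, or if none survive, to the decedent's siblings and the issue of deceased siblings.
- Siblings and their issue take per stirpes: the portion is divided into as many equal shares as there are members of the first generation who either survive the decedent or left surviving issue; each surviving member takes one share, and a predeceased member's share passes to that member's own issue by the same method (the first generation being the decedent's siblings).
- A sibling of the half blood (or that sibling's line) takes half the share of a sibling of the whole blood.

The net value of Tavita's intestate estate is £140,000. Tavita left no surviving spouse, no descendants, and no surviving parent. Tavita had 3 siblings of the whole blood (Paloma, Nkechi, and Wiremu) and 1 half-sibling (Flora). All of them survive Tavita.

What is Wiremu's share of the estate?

The entire £140,000 passes to the siblings and their issue.
Counting each half-blood sibling's line as half a unit, there are 7/2 units in £140,000, so one unit is £40,000. Whole-blood lines (Paloma, Nkechi, and Wiremu) take £40,000 each; half-blood lines (Flora) take £20,000 each.

Wiremu receives £40,000.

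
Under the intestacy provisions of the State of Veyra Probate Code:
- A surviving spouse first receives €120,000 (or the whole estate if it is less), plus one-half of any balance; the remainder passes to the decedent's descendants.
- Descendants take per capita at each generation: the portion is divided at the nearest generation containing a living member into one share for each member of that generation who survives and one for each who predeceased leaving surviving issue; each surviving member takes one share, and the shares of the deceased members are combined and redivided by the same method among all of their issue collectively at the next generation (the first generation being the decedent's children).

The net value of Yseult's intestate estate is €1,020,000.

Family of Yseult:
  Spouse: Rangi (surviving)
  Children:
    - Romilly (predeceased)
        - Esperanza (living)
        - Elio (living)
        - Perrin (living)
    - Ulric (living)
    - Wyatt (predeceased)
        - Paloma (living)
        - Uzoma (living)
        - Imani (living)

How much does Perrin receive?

Rangi first takes €120,000, leaving a balance of €900,000. Rangi then takes one-half of the balance (€450,000), for a total of €570,000. The remaining €450,000 passes to the descendants.
The descendants' portion (€450,000) is divided at the children's generation into 3 shares of €150,000. Ulric takes €150,000. The 2 shares of the deceased (Romilly and Wyatt) are combined into a pool of €300,000.
That pool (€300,000) is divided at the grandchildren's generation equally among Esperanza, Elio, Perrin, Paloma, Uzoma, and Imani: €50,000 each.

Perrin receives €50,000.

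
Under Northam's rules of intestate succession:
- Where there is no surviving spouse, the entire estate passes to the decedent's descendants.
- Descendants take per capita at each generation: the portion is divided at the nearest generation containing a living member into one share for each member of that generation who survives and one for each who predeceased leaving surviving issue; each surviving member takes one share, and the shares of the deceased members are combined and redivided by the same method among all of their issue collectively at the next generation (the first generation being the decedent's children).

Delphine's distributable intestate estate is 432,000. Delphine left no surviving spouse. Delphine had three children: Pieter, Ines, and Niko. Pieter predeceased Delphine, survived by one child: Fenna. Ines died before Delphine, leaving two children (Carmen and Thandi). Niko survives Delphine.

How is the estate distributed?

Fenna: 96,000; Carmen: 96,000; Thandi: 96,000; Niko: 144,000

The entire 432,000 passes to the descendants.
That amount (432,000) is divided at the children's generation into 3 shares of 144,000. Niko takes 144,000. The 2 shares of the deceased (Pieter and Ines) are combined into a pool of 288,000.
That pool (288,000) is divided at the grandchildren's generation equally among Fenna, Carmen, and Thandi: 96,000 each.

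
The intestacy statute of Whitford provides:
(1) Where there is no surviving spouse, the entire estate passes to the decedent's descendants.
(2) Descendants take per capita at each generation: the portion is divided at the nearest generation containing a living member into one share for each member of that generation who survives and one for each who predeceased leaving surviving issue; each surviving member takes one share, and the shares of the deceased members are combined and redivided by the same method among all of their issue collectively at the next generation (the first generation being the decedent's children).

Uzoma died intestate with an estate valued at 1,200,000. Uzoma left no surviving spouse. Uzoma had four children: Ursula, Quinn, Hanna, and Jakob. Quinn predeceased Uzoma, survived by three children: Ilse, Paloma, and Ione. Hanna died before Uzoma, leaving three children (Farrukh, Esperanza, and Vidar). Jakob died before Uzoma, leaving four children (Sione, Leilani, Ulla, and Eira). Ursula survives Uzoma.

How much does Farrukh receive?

The entire 1,200,000 passes to the descendants.
That amount (1,200,000) is divided at the children's generation into 4 shares of 300,000. Ursula takes 300,000. The 3 shares of the deceased (Quinn, Hanna, and Jakob) are combined into a pool of 900,000.
That pool (900,000) is divided at the grandchildren's generation equally among Ilse, Paloma, Ione, Farrukh, Esperanza, Vidar, Sione, Leilani, Ulla, and Eira: 90,000 each.

Farrukh receives 90,000.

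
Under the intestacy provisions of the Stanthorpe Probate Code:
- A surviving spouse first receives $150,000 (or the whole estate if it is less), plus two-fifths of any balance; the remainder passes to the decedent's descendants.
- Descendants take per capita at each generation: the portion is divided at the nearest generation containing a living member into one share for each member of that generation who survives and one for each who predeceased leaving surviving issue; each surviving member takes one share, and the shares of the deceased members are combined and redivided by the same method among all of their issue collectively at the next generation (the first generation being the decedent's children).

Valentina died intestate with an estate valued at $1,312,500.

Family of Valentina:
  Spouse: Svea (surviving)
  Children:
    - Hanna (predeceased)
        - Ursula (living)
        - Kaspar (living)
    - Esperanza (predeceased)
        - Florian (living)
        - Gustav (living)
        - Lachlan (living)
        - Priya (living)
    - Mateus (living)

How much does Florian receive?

Florian receives $77,500.

Svea first takes $150,000, leaving a balance of $1,162,500. Svea then takes two-fifths of the balance ($465,000), for a total of $615,000. The remaining $697,500 passes to the descendants.
The descendants' portion ($697,500) is divided at the children's generation into 3 shares of $232,500. Mateus takes $232,500. The 2 shares of the deceased (Hanna and Esperanza) are combined into a pool of $465,000.
That pool ($465,000) is divided at the grandchildren's generation equally among Ursula, Kaspar, Florian, Gustav, Lachlan, and Priya: $77,500 each.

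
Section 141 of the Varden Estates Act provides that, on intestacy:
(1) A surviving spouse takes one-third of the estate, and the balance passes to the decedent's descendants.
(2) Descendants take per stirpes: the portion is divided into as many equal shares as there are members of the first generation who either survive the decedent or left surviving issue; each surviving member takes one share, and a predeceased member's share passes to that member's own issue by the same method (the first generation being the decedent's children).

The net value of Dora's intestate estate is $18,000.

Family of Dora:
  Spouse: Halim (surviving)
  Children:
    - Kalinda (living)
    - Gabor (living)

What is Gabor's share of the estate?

Halim takes one-third of $18,000 = $6,000. The remaining $12,000 passes to the descendants.
The descendants' portion ($12,000) is divided into 2 shares of $6,000: Kalinda and Gabor each take $6,000.

Gabor receives $6,000.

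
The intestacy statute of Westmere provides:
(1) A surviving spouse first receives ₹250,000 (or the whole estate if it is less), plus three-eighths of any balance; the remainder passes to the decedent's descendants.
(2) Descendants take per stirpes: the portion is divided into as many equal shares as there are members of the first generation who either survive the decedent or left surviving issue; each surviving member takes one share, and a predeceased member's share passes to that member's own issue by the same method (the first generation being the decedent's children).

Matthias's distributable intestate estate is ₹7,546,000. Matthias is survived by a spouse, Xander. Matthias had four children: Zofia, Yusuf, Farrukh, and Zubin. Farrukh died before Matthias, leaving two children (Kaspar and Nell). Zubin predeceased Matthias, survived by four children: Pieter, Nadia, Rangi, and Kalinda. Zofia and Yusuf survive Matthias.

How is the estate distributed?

Xander first takes ₹250,000, leaving a balance of ₹7,296,000. Xander then takes three-eighths of the balance (₹2,736,000), for a total of ₹2,986,000. The remaining ₹4,560,000 passes to the descendants.
The descendants' portion (₹4,560,000) is divided into 4 shares of ₹1,140,000: Zofia and Yusuf each take ₹1,140,000; Farrukh's ₹1,140,000 share passes to Farrukh's issue; Zubin's ₹1,140,000 share passes to Zubin's issue.
Farrukh's share (₹1,140,000) is divided into 2 shares of ₹570,000: Kaspar and Nell each take ₹570,000.
Zubin's share (₹1,140,000) is divided into 4 shares of ₹285,000: Pieter, Nadia, Rangi, and Kalinda each take ₹285,000.

Xander: ₹2,986,000; Zofia: ₹1,140,000; Yusuf: ₹1,140,000; Kaspar: ₹570,000; Nell: ₹570,000; Pieter: ₹285,000; Nadia: ₹285,000; Rangi: ₹285,000; Kalinda: ₹285,000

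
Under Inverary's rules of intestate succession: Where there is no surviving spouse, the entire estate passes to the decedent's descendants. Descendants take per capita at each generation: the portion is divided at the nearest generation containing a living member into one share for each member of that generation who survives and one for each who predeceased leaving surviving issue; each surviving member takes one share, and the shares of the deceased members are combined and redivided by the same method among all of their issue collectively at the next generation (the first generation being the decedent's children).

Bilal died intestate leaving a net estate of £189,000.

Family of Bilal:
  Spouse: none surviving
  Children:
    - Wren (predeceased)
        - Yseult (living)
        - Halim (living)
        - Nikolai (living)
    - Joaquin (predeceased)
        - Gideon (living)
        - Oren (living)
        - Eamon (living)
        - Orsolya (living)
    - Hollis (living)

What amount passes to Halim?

Halim receives £18,000.

The entire £189,000 passes to the descendants.
That amount (£189,000) is divided at the children's generation into 3 shares of £63,000. Hollis takes £63,000. The 2 shares of the deceased (Wren and Joaquin) are combined into a pool of £126,000.
That pool (£126,000) is divided at the grandchildren's generation equally among Yseult, Halim, Nikolai, Gideon, Oren, Eamon, and Orsolya: £18,000 each.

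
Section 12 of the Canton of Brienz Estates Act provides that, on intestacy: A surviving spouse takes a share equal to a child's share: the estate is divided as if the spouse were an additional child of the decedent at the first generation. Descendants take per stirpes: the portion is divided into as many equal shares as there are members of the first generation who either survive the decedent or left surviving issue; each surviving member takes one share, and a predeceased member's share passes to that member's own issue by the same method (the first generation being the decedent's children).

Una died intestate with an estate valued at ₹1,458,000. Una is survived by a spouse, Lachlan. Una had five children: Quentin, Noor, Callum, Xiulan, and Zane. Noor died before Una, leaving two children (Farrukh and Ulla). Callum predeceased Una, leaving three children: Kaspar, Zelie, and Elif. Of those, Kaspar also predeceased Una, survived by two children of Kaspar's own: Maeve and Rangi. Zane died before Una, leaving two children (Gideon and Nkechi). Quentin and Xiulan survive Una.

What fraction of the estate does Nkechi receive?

Nkechi receives 1/12 of the estate.

The spouse counts as an additional share at the children's level, so there are 6 primary shares of ₹243,000. Lachlan takes one such share (₹243,000).
The children's combined portion (₹1,215,000) is divided into 5 shares of ₹243,000: Quentin and Xiulan each take ₹243,000; Noor's ₹243,000 share passes to Noor's issue; Callum's ₹243,000 share passes to Callum's issue; Zane's ₹243,000 share passes to Zane's issue.
Noor's share (₹243,000) is divided into 2 shares of ₹121,500: Farrukh and Ulla each take ₹121,500.
Callum's share (₹243,000) is divided into 3 shares of ₹81,000: Zelie and Elif each take ₹81,000; Kaspar's ₹81,000 share passes to Kaspar's issue.
Kaspar's share (₹81,000) is divided into 2 shares of ₹40,500: Maeve and Rangi each take ₹40,500.
Zane's share (₹243,000) is divided into 2 shares of ₹121,500: Gideon and Nkechi each take ₹121,500.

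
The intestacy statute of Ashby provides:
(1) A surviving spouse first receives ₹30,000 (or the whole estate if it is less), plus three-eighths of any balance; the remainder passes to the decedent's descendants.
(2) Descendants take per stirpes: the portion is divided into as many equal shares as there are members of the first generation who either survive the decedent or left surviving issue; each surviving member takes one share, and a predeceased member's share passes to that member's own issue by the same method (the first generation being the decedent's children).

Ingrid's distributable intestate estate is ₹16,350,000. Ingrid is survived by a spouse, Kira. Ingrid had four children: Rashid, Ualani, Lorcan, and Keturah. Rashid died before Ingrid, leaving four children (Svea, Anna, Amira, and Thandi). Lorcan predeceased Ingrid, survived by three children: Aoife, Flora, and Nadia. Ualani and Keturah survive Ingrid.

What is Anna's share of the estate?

Kira first takes ₹30,000, leaving a balance of ₹16,320,000. Kira then takes three-eighths of the balance (₹6,120,000), for a total of ₹6,150,000. The remaining ₹10,200,000 passes to the descendants.
The descendants' portion (₹10,200,000) is divided into 4 shares of ₹2,550,000: Ualani and Keturah each take ₹2,550,000; Rashid's ₹2,550,000 share passes to Rashid's issue; Lorcan's ₹2,550,000 share passes to Lorcan's issue.
Rashid's share (₹2,550,000) is divided into 4 shares of ₹637,500: Svea, Anna, Amira, and Thandi each take ₹637,500.
Lorcan's share (₹2,550,000) is divided into 3 shares of ₹850,000: Aoife, Flora, and Nadia each take ₹850,000.

Anna receives ₹637,500.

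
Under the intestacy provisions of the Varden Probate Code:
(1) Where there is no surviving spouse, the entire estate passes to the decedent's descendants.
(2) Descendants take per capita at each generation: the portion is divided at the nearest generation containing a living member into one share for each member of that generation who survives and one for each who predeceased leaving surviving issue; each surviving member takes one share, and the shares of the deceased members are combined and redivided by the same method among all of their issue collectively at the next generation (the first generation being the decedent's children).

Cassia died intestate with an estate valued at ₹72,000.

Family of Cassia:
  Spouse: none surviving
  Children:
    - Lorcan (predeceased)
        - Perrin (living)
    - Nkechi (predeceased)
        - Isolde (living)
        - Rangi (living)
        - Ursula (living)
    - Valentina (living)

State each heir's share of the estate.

The entire ₹72,000 passes to the descendants.
That amount (₹72,000) is divided at the children's generation into 3 shares of ₹24,000. Valentina takes ₹24,000. The 2 shares of the deceased (Lorcan and Nkechi) are combined into a pool of ₹48,000.
That pool (₹48,000) is divided at the grandchildren's generation equally among Perrin, Isolde, Rangi, and Ursula: ₹12,000 each.

Perrin: ₹12,000; Isolde: ₹12,000; Rangi: ₹12,000; Ursula: ₹12,000; Valentina: ₹24,000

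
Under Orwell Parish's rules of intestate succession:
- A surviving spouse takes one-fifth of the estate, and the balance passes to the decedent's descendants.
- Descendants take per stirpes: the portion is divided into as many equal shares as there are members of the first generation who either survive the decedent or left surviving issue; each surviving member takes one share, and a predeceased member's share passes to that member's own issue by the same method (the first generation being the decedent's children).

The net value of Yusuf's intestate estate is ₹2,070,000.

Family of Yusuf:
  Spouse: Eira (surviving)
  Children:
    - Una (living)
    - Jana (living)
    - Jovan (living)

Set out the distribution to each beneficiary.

Eira takes one-fifth of ₹2,070,000 = ₹414,000. The remaining ₹1,656,000 passes to the descendants.
The descendants' portion (₹1,656,000) is divided into 3 shares of ₹552,000: Una, Jana, and Jovan each take ₹552,000.

Eira: ₹414,000; Una: ₹552,000; Jana: ₹552,000; Jovan: ₹552,000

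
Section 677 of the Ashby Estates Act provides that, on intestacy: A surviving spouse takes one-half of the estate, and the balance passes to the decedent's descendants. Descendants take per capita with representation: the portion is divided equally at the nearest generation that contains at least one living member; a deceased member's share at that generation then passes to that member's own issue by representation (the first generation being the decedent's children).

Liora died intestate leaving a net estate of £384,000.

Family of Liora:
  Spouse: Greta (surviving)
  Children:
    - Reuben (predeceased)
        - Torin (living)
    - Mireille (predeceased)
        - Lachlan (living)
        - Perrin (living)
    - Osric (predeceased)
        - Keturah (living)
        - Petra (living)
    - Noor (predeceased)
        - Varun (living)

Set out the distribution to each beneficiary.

Greta takes one-half of £384,000 = £192,000. The remaining £192,000 passes to the descendants.
No child survives, so the initial division is made at the grandchildren's generation.
The descendants' portion (£192,000) is divided into 6 shares of £32,000: Torin, Lachlan, Perrin, Keturah, Petra, and Varun each take £32,000.

Greta: £192,000; Torin: £32,000; Lachlan: £32,000; Perrin: £32,000; Keturah: £32,000; Petra: £32,000; Varun: £32,000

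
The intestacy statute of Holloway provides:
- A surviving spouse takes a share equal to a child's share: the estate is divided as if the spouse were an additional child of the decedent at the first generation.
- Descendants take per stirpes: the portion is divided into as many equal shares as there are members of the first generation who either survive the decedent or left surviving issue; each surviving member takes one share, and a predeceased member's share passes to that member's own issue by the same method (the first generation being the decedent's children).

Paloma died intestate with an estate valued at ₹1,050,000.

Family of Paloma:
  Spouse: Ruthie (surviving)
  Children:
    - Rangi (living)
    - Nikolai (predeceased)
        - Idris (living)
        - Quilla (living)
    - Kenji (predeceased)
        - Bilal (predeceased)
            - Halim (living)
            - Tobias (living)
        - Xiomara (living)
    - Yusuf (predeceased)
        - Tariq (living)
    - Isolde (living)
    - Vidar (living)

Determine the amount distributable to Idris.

Idris receives ₹75,000.

The spouse counts as an additional share at the children's level, so there are 7 primary shares of ₹150,000. Ruthie takes one such share (₹150,000).
The children's combined portion (₹900,000) is divided into 6 shares of ₹150,000: Rangi, Isolde, and Vidar each take ₹150,000; Nikolai's ₹150,000 share passes to Nikolai's issue; Kenji's ₹150,000 share passes to Kenji's issue; Yusuf's ₹150,000 share passes to Yusuf's issue.
Nikolai's share (₹150,000) is divided into 2 shares of ₹75,000: Idris and Quilla each take ₹75,000.
Kenji's share (₹150,000) is divided into 2 shares of ₹75,000: Xiomara takes ₹75,000; Bilal's ₹75,000 share passes to Bilal's issue.
Bilal's share (₹75,000) is divided into 2 shares of ₹37,500: Halim and Tobias each take ₹37,500.
Yusuf's share (₹150,000) passes entirely to Tariq.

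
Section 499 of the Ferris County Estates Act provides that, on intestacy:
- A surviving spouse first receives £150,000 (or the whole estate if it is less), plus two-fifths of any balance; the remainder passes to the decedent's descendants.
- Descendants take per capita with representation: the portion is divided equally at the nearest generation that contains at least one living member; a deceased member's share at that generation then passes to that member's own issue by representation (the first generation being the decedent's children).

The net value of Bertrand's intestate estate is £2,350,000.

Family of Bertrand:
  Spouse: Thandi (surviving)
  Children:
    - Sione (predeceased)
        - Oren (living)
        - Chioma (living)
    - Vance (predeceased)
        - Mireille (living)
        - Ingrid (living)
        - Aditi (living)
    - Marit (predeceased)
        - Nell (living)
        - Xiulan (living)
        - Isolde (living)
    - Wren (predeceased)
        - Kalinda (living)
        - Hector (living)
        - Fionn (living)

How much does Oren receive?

Oren receives £120,000.

Thandi first takes £150,000, leaving a balance of £2,200,000. Thandi then takes two-fifths of the balance (£880,000), for a total of £1,030,000. The remaining £1,320,000 passes to the descendants.
No child survives, so the initial division is made at the grandchildren's generation.
The descendants' portion (£1,320,000) is divided into 11 shares of £120,000: Oren, Chioma, Mireille, Ingrid, Aditi, Nell, Xiulan, Isolde, Kalinda, Hector, and Fionn each take £120,000.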